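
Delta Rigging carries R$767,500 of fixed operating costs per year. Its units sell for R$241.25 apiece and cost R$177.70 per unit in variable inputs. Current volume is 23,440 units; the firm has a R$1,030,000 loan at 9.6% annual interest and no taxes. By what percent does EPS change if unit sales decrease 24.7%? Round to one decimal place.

-59.0%

Contribution at this volume is 23,440 × R$63.55 = R$1,489,612.00.
Subtracting fixed costs: EBIT = R$1,489,612.00 − R$767,500 = R$722,112.00.
Interest = R$98,880.00, so EBIT − I = R$623,232.00.
Degree of combined leverage = contribution ÷ (EBIT − I) = R$1,489,612.00 ÷ R$623,232.00 = 2.3901.
EPS therefore changes by 2.3901 × (-24.7%) = -59.0%.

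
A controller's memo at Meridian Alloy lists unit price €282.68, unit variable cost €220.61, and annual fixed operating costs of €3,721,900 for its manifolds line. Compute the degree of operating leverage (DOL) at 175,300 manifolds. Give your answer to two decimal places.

Contribution at this volume is 175,300 × €62.07 = €10,880,871.00.
Subtracting fixed costs: EBIT = €10,880,871.00 − €3,721,900 = €7,158,971.00.
Degree of operating leverage = €10,880,871.00 / €7,158,971.00 = 1.5199.

1.52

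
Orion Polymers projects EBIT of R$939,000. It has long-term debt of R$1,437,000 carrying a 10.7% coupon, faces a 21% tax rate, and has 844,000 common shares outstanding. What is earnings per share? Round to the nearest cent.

Interest = R$153,759.00, so EBT = R$939,000 − R$153,759.00 = R$785,241.00.
After tax at 21%: net income = R$785,241.00 × 0.79 = R$620,340.39.
EPS = R$620,340.39 ÷ 844,000 = R$0.74.

R$0.74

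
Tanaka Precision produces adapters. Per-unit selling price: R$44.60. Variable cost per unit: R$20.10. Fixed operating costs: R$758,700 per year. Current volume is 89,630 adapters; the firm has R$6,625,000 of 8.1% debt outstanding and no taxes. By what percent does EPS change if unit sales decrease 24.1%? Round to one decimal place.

-58.8%

Total contribution margin = 89,630 × R$24.50 = R$2,195,935.00.
EBIT = R$2,195,935.00 − R$758,700 = R$1,437,235.00.
After interest of R$536,625.00, pre-tax earnings = R$900,610.00.
Degree of combined leverage = contribution ÷ (EBIT − I) = R$2,195,935.00 ÷ R$900,610.00 = 2.4383.
EPS therefore changes by 2.4383 × (-24.1%) = -58.8%.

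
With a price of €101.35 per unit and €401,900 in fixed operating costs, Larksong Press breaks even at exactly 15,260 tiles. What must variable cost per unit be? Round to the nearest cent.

€75.01

Contribution per unit must be FC / Q = €401,900 / 15,260 = €26.3368.
Variable cost per unit = €101.35 − €26.3368 = €75.01.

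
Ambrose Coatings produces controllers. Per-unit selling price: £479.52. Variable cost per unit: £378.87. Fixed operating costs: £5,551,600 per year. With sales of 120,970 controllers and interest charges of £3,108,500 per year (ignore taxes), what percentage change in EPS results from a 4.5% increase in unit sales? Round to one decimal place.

+15.6%

At 120,970 units, contribution = 120,970 × £100.65 = £12,175,630.50.
EBIT = £12,175,630.50 − £5,551,600 = £6,624,030.50.
After interest of £3,108,500.00, pre-tax earnings = £3,515,530.50.
Degree of combined leverage = contribution ÷ (EBIT − I) = £12,175,630.50 ÷ £3,515,530.50 = 3.4634.
%ΔEPS = DCL × %ΔSales = 3.4634 × +4.5% = +15.6%.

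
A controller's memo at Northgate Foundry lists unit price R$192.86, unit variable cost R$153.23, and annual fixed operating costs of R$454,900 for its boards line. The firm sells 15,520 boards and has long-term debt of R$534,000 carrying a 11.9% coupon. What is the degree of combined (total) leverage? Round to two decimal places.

6.37

At 15,520 units, contribution = 15,520 × R$39.63 = R$615,057.60.
Operating income = contribution − fixed costs = R$615,057.60 − R$454,900 = R$160,157.60. Interest = R$63,546.00.
DOL = R$615,057.60 ÷ R$160,157.60 = 3.8403; DFL = R$160,157.60 ÷ R$96,611.60 = 1.6577.
Combined leverage = 3.8403 × 1.6577 = 6.3661.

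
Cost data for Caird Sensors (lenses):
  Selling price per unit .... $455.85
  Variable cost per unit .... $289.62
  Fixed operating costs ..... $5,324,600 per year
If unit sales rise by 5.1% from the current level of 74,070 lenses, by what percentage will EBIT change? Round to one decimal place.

+9.0%

Contribution at this volume is 74,070 × $166.23 = $12,312,656.10.
Operating income = contribution − fixed costs = $12,312,656.10 − $5,324,600 = $6,988,056.10.
So DOL = total CM / EBIT = $12,312,656.10 / $6,988,056.10 = 1.7620.
So EBIT moves 1.7620 × (+5.1%) = +9.0%.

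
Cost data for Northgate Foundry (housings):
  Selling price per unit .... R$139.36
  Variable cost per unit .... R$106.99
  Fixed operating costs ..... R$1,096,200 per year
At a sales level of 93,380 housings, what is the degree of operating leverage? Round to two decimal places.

Total contribution margin = 93,380 × R$32.37 = R$3,022,710.60.
EBIT = R$3,022,710.60 − R$1,096,200 = R$1,926,510.60.
DOL = contribution ÷ EBIT = R$3,022,710.60 ÷ R$1,926,510.60 = 1.5690.

1.57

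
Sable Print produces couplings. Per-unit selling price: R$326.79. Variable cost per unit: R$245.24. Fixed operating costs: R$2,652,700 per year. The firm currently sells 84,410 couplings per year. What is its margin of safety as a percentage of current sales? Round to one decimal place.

61.5%

Each unit contributes R$326.79 − R$245.24 = R$81.55. Break-even units = R$2,652,700 ÷ R$81.55 = 32,528.51; break-even revenue = 32,528.51 × R$326.79 = R$10,629,991.82.
Actual sales revenue = 84,410 × R$326.79 = R$27,584,343.90.
Margin of safety = (R$27,584,343.90 − R$10,629,991.82) ÷ R$27,584,343.90 = 61.5%.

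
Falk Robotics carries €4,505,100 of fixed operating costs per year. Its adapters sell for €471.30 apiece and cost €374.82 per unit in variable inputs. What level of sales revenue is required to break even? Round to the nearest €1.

€22,007,189

Contribution margin per unit = €471.30 − €374.82 = €96.48, a CM ratio of €96.48 ÷ €471.30 = 0.2047.
Break-even sales = FC ÷ CM ratio = €4,505,100 × €471.30 / €96.48 = €22,007,189.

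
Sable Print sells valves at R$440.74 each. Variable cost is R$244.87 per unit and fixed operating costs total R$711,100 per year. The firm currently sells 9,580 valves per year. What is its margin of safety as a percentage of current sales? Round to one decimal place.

62.1%

Each unit contributes R$440.74 − R$244.87 = R$195.87. Break-even units = R$711,100 ÷ R$195.87 = 3,630.47; break-even revenue = 3,630.47 × R$440.74 = R$1,600,092.99.
Current sales = 9,580 × R$440.74 = R$4,222,289.20.
Margin of safety = (R$4,222,289.20 − R$1,600,092.99) ÷ R$4,222,289.20 = 62.1%.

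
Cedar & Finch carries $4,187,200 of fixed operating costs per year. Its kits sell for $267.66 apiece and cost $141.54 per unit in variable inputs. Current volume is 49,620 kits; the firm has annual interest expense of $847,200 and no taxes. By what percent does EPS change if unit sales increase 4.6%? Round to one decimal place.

+23.5%

Total contribution margin = 49,620 × $126.12 = $6,258,074.40.
EBIT = $6,258,074.40 − $4,187,200 = $2,070,874.40.
After interest of $847,200.00, pre-tax earnings = $1,223,674.40.
DCL = total CM / (EBIT − I) = $6,258,074.40 / $1,223,674.40 = 5.1142.
EPS therefore changes by 5.1142 × (+4.6%) = +23.5%.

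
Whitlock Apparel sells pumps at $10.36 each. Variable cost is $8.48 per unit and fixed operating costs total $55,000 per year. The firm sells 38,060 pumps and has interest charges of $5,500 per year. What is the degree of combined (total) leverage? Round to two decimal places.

At 38,060 units, contribution = 38,060 × $1.88 = $71,552.80.
EBIT = $71,552.80 − $55,000 = $16,552.80. Interest = $5,500.00.
DOL = $71,552.80 ÷ $16,552.80 = 4.3227; DFL = $16,552.80 ÷ $11,052.80 = 1.4976.
DCL = DOL × DFL = 4.3227 × 1.4976 = 6.4737.

6.47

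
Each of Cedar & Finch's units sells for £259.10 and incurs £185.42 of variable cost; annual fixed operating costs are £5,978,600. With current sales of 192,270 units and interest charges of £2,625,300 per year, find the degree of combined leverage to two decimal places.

2.55

Total contribution margin = 192,270 × £73.68 = £14,166,453.60.
EBIT = £14,166,453.60 − £5,978,600 = £8,187,853.60. Interest = £2,625,300.00, so EBIT − I = £5,562,553.60.
Degree of total leverage = total CM / (EBIT − interest) = £14,166,453.60 / £5,562,553.60 = 2.5468.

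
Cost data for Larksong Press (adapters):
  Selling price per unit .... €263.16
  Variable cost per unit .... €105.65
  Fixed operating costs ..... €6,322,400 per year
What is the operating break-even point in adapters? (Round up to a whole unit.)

Each unit contributes €263.16 − €105.65 = €157.51.
Break-even Q = €6,322,400 / €157.51 = 40,139.67 → 40,140 adapters.

40,140 adapters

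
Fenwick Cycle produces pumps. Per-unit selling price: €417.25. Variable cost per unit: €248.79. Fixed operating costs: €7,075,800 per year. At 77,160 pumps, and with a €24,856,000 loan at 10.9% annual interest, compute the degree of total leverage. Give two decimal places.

At 77,160 units, contribution = 77,160 × €168.46 = €12,998,373.60.
EBIT = €12,998,373.60 − €7,075,800 = €5,922,573.60. Interest = €2,709,304.00, so EBIT − I = €3,213,269.60.
Degree of total leverage = total CM / (EBIT − interest) = €12,998,373.60 / €3,213,269.60 = 4.0452.

4.05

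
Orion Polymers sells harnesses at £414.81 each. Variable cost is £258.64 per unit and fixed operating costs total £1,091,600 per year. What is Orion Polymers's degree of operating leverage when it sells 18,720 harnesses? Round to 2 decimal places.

1.60

Contribution at this volume is 18,720 × £156.17 = £2,923,502.40.
EBIT = £2,923,502.40 − £1,091,600 = £1,831,902.40.
Degree of operating leverage = £2,923,502.40 / £1,831,902.40 = 1.5959.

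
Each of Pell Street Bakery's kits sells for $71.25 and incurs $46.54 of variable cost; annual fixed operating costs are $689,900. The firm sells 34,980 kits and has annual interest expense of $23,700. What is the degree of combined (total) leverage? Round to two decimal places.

At 34,980 units, contribution = 34,980 × $24.71 = $864,355.80.
EBIT = $864,355.80 − $689,900 = $174,455.80. Interest = $23,700.00, so EBIT − I = $150,755.80.
Degree of total leverage = total CM / (EBIT − interest) = $864,355.80 / $150,755.80 = 5.7335.

5.73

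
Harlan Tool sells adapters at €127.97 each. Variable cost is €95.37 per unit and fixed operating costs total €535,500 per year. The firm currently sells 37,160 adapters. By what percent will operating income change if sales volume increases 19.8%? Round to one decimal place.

+35.5%

Total contribution margin = 37,160 × €32.60 = €1,211,416.00.
EBIT = €1,211,416.00 − €535,500 = €675,916.00.
Degree of operating leverage = €1,211,416.00 / €675,916.00 = 1.7923.
%ΔEBIT = DOL × %ΔSales = 1.7923 × +19.8% = +35.5%.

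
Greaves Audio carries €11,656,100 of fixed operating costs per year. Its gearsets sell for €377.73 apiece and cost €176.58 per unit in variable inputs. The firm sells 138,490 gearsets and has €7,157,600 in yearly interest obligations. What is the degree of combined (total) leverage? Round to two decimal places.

3.08

Total contribution margin = 138,490 × €201.15 = €27,857,263.50.
Subtracting fixed costs: EBIT = €27,857,263.50 − €11,656,100 = €16,201,163.50. Interest = €7,157,600.00, so EBIT − I = €9,043,563.50.
Degree of total leverage = total CM / (EBIT − interest) = €27,857,263.50 / €9,043,563.50 = 3.0803.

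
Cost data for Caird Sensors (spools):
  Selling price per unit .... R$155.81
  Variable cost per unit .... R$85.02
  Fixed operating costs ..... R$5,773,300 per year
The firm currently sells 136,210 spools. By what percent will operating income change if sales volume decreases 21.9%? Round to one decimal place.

Total contribution margin = 136,210 × R$70.79 = R$9,642,305.90.
EBIT = R$9,642,305.90 − R$5,773,300 = R$3,869,005.90.
So DOL = total CM / EBIT = R$9,642,305.90 / R$3,869,005.90 = 2.4922.
So EBIT moves 2.4922 × (-21.9%) = -54.6%.

-54.6%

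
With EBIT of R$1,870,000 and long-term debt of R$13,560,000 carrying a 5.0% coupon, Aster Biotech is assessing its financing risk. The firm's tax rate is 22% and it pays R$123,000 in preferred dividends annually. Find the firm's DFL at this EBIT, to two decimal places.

1.81

Interest = R$678,000.00.
Pre-tax preferred-dividend burden = R$123,000 ÷ (1 − 0.22) = R$157,692.31.
DFL = EBIT ÷ [EBIT − I − D_p/(1−t)] = R$1,870,000 ÷ [R$1,870,000 − R$678,000.00 − R$157,692.31] = R$1,870,000 ÷ R$1,034,307.69 = 1.8080.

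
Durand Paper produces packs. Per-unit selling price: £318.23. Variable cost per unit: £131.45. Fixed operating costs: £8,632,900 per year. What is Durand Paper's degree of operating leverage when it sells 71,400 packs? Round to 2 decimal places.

2.84

Contribution at this volume is 71,400 × £186.78 = £13,336,092.00.
Operating income = contribution − fixed costs = £13,336,092.00 − £8,632,900 = £4,703,192.00.
Degree of operating leverage = £13,336,092.00 / £4,703,192.00 = 2.8355.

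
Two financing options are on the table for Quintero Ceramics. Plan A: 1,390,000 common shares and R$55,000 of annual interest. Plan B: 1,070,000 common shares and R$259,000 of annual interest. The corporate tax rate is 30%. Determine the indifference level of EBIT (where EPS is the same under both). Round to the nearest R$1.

R$941,125

At indifference, (EBIT − 55,000)(1 − t)/1,390,000 = (EBIT − 259,000)(1 − t)/1,070,000.
Cancelling (1 − t) and cross-multiplying: 1,070,000·(EBIT − 55,000) = 1,390,000·(EBIT − 259,000).
EBIT × (1,390,000 − 1,070,000) = 259,000 × 1,390,000 − 55,000 × 1,070,000 = 301,160,000,000, so EBIT = 301,160,000,000 ÷ 320,000 = 941,125.00.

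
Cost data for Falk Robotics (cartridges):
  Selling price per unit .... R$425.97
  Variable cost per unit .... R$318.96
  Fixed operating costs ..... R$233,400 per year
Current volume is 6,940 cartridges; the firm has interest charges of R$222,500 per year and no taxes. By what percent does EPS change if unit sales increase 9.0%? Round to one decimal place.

Total contribution margin = 6,940 × R$107.01 = R$742,649.40.
Subtracting fixed costs: EBIT = R$742,649.40 − R$233,400 = R$509,249.40.
Interest = R$222,500.00, so EBIT − I = R$286,749.40.
DCL = total CM / (EBIT − I) = R$742,649.40 / R$286,749.40 = 2.5899.
EPS therefore changes by 2.5899 × (+9.0%) = +23.3%.

+23.3%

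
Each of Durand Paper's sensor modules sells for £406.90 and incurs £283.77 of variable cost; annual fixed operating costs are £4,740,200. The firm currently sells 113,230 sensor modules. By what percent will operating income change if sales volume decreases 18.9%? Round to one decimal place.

-28.6%

Contribution at this volume is 113,230 × £123.13 = £13,942,009.90.
EBIT = £13,942,009.90 − £4,740,200 = £9,201,809.90.
DOL = contribution ÷ EBIT = £13,942,009.90 ÷ £9,201,809.90 = 1.5151.
So EBIT moves 1.5151 × (-18.9%) = -28.6%.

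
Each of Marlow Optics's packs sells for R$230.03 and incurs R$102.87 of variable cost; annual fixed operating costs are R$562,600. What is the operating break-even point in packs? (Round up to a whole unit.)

4,425 packs

Contribution margin per unit = R$230.03 − R$102.87 = R$127.16.
Break-even Q = R$562,600 / R$127.16 = 4,424.35 → 4,425 packs.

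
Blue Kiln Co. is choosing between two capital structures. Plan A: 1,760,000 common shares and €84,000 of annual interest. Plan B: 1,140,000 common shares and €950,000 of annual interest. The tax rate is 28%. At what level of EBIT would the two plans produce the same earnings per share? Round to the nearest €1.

€2,542,323

At indifference, (EBIT − 84,000)(1 − t)/1,760,000 = (EBIT − 950,000)(1 − t)/1,140,000.
The (1 − t) factor cancels: (EBIT − 84,000) × 1,140,000 = (EBIT − 950,000) × 1,760,000.
EBIT × (1,760,000 − 1,140,000) = 950,000 × 1,760,000 − 84,000 × 1,140,000 = 1,576,240,000,000, so EBIT = 1,576,240,000,000 ÷ 620,000 = 2,542,322.58.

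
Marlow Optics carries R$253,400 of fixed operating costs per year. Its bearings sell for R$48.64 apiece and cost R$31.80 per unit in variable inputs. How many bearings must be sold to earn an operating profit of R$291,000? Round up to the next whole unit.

32,328 bearings

Contribution margin per unit = R$48.64 − R$31.80 = R$16.84.
Required volume = (fixed costs + target profit) ÷ CM = (R$253,400 + R$291,000) ÷ R$16.84 = 32,327.79, so 32,328 bearings.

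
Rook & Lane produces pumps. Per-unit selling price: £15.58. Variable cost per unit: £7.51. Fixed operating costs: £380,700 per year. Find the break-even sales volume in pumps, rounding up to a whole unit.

Contribution margin per unit = £15.58 − £7.51 = £8.07.
Break-even volume = fixed costs ÷ CM per unit = £380,700 ÷ £8.07 = 47,174.72, so 47,175 pumps.

47,175 pumps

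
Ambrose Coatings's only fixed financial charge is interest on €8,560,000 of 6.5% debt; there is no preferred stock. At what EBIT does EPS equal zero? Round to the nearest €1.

€556,400

Annual interest = 6.5% × €8,560,000 = €556,400.00.
With no preferred dividends, EPS = 0 when EBIT exactly covers interest, so the financial break-even EBIT is €556,400.00.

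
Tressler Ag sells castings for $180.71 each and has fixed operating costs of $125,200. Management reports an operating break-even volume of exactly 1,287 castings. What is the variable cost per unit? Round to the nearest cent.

$83.43

Contribution per unit must be FC / Q = $125,200 / 1,287 = $97.2805.
Variable cost per unit = $180.71 − $97.2805 = $83.43.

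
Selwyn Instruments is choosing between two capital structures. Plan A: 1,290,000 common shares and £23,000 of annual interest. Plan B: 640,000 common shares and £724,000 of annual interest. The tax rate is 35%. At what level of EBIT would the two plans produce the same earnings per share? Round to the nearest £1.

At indifference, (EBIT − 23,000)(1 − t)/1,290,000 = (EBIT − 724,000)(1 − t)/640,000.
Cancelling (1 − t) and cross-multiplying: 640,000·(EBIT − 23,000) = 1,290,000·(EBIT − 724,000).
EBIT × (1,290,000 − 640,000) = 724,000 × 1,290,000 − 23,000 × 640,000 = 919,240,000,000, so EBIT = 919,240,000,000 ÷ 650,000 = 1,414,215.38.

£1,414,215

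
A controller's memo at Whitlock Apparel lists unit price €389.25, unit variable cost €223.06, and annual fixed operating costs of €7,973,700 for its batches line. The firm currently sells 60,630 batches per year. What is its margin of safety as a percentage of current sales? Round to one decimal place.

Unit CM = price − variable cost = €389.25 − €223.06 = €166.19. Break-even units = €7,973,700 ÷ €166.19 = 47,979.42; break-even revenue = 47,979.42 × €389.25 = €18,675,989.68.
Current sales = 60,630 × €389.25 = €23,600,227.50.
Margin of safety = (€23,600,227.50 − €18,675,989.68) ÷ €23,600,227.50 = 20.9%.

20.9%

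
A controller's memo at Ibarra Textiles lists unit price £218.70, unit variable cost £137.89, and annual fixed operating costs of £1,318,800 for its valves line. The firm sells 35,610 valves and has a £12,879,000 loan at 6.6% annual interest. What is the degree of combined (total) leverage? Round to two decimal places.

Contribution at this volume is 35,610 × £80.81 = £2,877,644.10.
Operating income = contribution − fixed costs = £2,877,644.10 − £1,318,800 = £1,558,844.10. Interest = £850,014.00.
DOL = £2,877,644.10 ÷ £1,558,844.10 = 1.8460; DFL = £1,558,844.10 ÷ £708,830.10 = 2.1992.
Combined leverage = 1.8460 × 2.1992 = 4.0597.

4.06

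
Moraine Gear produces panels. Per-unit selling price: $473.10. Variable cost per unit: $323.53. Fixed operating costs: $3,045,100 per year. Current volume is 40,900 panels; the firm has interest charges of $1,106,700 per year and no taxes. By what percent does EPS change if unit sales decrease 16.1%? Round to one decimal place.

-50.1%

Contribution at this volume is 40,900 × $149.57 = $6,117,413.00.
Subtracting fixed costs: EBIT = $6,117,413.00 − $3,045,100 = $3,072,313.00.
After interest of $1,106,700.00, pre-tax earnings = $1,965,613.00.
DCL = total CM / (EBIT − I) = $6,117,413.00 / $1,965,613.00 = 3.1122.
%ΔEPS = DCL × %ΔSales = 3.1122 × -16.1% = -50.1%.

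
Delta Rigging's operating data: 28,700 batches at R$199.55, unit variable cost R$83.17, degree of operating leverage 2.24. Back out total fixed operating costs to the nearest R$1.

R$1,848,987

Total contribution margin = 28,700 × R$116.38 = R$3,340,106.00.
DOL = contribution / EBIT, so EBIT = R$3,340,106.00 / 2.24 = R$1,491,118.75.
And FC = contribution − EBIT = R$3,340,106.00 − R$1,491,118.75 = R$1,848,987.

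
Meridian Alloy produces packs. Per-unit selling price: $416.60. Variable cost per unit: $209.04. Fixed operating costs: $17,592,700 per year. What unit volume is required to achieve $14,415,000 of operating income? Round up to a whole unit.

Each unit contributes $416.60 − $209.04 = $207.56.
Units = (FC + target) / CM = ($17,592,700 + $14,415,000) / $207.56 = 154,209.39, so 154,210 packs.

154,210 packs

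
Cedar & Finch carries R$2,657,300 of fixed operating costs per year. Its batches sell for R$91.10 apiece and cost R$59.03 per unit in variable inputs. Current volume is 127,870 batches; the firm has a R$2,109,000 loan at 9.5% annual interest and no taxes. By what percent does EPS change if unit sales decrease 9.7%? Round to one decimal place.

-32.0%

At 127,870 units, contribution = 127,870 × R$32.07 = R$4,100,790.90.
EBIT = R$4,100,790.90 − R$2,657,300 = R$1,443,490.90.
After interest of R$200,355.00, pre-tax earnings = R$1,243,135.90.
DCL = total CM / (EBIT − I) = R$4,100,790.90 / R$1,243,135.90 = 3.2987.
%ΔEPS = DCL × %ΔSales = 3.2987 × -9.7% = -32.0%.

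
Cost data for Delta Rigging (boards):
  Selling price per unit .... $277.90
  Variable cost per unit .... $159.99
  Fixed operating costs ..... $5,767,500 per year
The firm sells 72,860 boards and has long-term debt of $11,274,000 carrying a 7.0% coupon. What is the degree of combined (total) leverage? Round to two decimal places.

4.22

Contribution at this volume is 72,860 × $117.91 = $8,590,922.60.
Operating income = contribution − fixed costs = $8,590,922.60 − $5,767,500 = $2,823,422.60. Interest = $789,180.00, so EBIT − I = $2,034,242.60.
Degree of total leverage = total CM / (EBIT − interest) = $8,590,922.60 / $2,034,242.60 = 4.2232.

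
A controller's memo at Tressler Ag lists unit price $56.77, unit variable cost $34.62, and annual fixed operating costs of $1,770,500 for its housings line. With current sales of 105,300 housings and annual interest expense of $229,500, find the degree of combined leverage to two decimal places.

Total contribution margin = 105,300 × $22.15 = $2,332,395.00.
Subtracting fixed costs: EBIT = $2,332,395.00 − $1,770,500 = $561,895.00. Interest = $229,500.00.
DOL = $2,332,395.00 ÷ $561,895.00 = 4.1509; DFL = $561,895.00 ÷ $332,395.00 = 1.6904.
Combined leverage = 4.1509 × 1.6904 = 7.0167.

7.02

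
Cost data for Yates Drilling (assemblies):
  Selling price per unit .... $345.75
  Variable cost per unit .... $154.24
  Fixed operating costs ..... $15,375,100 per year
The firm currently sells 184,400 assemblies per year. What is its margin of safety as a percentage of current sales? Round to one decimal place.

56.5%

Unit CM = price − variable cost = $345.75 − $154.24 = $191.51. Break-even units = $15,375,100 ÷ $191.51 = 80,283.54; break-even revenue = 80,283.54 × $345.75 = $27,758,032.61.
Actual sales revenue = 184,400 × $345.75 = $63,756,300.00.
Margin of safety = ($63,756,300.00 − $27,758,032.61) ÷ $63,756,300.00 = 56.5%.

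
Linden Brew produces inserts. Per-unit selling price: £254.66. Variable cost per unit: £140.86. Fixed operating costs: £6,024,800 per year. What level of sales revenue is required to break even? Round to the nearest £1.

CM per unit = £254.66 − £140.86 = £113.80; CM ratio = £113.80 / £254.66 = 0.4469.
Break-even sales = FC ÷ CM ratio = £6,024,800 × £254.66 / £113.80 = £13,482,211.

£13,482,211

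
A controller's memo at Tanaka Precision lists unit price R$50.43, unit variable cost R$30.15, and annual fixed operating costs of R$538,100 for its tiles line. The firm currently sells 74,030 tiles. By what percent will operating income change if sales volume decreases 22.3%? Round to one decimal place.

-34.8%

Contribution at this volume is 74,030 × R$20.28 = R$1,501,328.40.
Subtracting fixed costs: EBIT = R$1,501,328.40 − R$538,100 = R$963,228.40.
DOL = contribution ÷ EBIT = R$1,501,328.40 ÷ R$963,228.40 = 1.5586.
So EBIT moves 1.5586 × (-22.3%) = -34.8%.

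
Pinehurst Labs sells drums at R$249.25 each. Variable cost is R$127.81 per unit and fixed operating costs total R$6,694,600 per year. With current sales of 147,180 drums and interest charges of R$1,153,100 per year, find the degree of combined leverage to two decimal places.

At 147,180 units, contribution = 147,180 × R$121.44 = R$17,873,539.20.
Subtracting fixed costs: EBIT = R$17,873,539.20 − R$6,694,600 = R$11,178,939.20. Interest = R$1,153,100.00, so EBIT − I = R$10,025,839.20.
DCL = contribution ÷ (EBIT − I) = R$17,873,539.20 ÷ R$10,025,839.20 = 1.7827.

1.78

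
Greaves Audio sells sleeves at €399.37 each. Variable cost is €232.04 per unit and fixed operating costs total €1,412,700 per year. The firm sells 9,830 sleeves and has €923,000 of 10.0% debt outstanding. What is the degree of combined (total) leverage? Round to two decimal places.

At 9,830 units, contribution = 9,830 × €167.33 = €1,644,853.90.
EBIT = €1,644,853.90 − €1,412,700 = €232,153.90. Interest = €92,300.00, so EBIT − I = €139,853.90.
DCL = contribution ÷ (EBIT − I) = €1,644,853.90 ÷ €139,853.90 = 11.7612.

11.76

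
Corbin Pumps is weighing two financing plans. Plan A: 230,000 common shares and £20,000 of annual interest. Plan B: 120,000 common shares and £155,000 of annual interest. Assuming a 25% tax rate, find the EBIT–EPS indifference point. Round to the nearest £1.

£302,273

At indifference, (EBIT − 20,000)(1 − t)/230,000 = (EBIT − 155,000)(1 − t)/120,000.
The (1 − t) factor cancels: (EBIT − 20,000) × 120,000 = (EBIT − 155,000) × 230,000.
EBIT × (230,000 − 120,000) = 155,000 × 230,000 − 20,000 × 120,000 = 33,250,000,000, so EBIT = 33,250,000,000 ÷ 110,000 = 302,272.73.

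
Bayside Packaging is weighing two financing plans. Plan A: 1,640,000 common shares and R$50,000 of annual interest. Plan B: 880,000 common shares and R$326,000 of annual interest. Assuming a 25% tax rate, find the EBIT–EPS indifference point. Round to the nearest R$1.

R$645,579

At indifference, (EBIT − 50,000)(1 − t)/1,640,000 = (EBIT − 326,000)(1 − t)/880,000.
The (1 − t) factor cancels: (EBIT − 50,000) × 880,000 = (EBIT − 326,000) × 1,640,000.
EBIT × (1,640,000 − 880,000) = 326,000 × 1,640,000 − 50,000 × 880,000 = 490,640,000,000, so EBIT = 490,640,000,000 ÷ 760,000 = 645,578.95.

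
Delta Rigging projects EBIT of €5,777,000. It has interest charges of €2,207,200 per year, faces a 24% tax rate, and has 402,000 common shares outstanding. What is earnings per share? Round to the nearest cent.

€6.75

Pre-tax income = €5,777,000 − €2,207,200.00 = €3,569,800.00.
Net income = €3,569,800.00 × (1 − 0.24) = €2,713,048.00.
Per share: €2,713,048.00 / 402,000 shares = €6.75.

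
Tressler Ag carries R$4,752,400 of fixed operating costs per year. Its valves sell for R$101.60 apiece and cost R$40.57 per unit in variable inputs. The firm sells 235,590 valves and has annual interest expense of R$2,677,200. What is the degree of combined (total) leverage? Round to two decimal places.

Total contribution margin = 235,590 × R$61.03 = R$14,378,057.70.
EBIT = R$14,378,057.70 − R$4,752,400 = R$9,625,657.70. Interest = R$2,677,200.00.
DOL = R$14,378,057.70 ÷ R$9,625,657.70 = 1.4937; DFL = R$9,625,657.70 ÷ R$6,948,457.70 = 1.3853.
Combined leverage = 1.4937 × 1.3853 = 2.0692.

2.07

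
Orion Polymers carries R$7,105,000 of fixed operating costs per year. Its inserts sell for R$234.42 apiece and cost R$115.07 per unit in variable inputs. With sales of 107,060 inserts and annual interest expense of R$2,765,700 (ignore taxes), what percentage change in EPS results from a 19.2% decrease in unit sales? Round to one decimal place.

-84.4%

Total contribution margin = 107,060 × R$119.35 = R$12,777,611.00.
Operating income = contribution − fixed costs = R$12,777,611.00 − R$7,105,000 = R$5,672,611.00.
Interest = R$2,765,700.00, so EBIT − I = R$2,906,911.00.
Degree of combined leverage = contribution ÷ (EBIT − I) = R$12,777,611.00 ÷ R$2,906,911.00 = 4.3956.
%ΔEPS = DCL × %ΔSales = 4.3956 × -19.2% = -84.4%.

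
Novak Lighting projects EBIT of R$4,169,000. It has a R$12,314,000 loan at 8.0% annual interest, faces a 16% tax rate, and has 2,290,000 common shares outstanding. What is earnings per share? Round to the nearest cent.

R$1.17

Pre-tax income = R$4,169,000 − R$985,120.00 = R$3,183,880.00.
Net income = R$3,183,880.00 × (1 − 0.16) = R$2,674,459.20.
Per share: R$2,674,459.20 / 2,290,000 shares = R$1.17.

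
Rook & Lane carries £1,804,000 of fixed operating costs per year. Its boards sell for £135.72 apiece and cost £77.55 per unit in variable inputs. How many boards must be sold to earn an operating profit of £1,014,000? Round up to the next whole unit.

48,445 boards

Each unit contributes £135.72 − £77.55 = £58.17.
Units = (FC + target) / CM = (£1,804,000 + £1,014,000) / £58.17 = 48,444.22, so 48,445 boards.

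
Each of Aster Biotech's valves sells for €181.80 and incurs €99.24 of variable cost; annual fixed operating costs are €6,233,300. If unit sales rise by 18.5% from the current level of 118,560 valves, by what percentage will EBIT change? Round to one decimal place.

+50.9%

At 118,560 units, contribution = 118,560 × €82.56 = €9,788,313.60.
Subtracting fixed costs: EBIT = €9,788,313.60 − €6,233,300 = €3,555,013.60.
DOL = contribution ÷ EBIT = €9,788,313.60 ÷ €3,555,013.60 = 2.7534.
Operating income changes by 2.7534 × +18.5% = +50.9%.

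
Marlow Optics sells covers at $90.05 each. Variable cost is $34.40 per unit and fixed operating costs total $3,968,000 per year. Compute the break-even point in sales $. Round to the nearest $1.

Contribution margin per unit = $90.05 − $34.40 = $55.65, a CM ratio of $55.65 ÷ $90.05 = 0.6180.
Break-even revenue = fixed costs × price ÷ CM = $3,968,000 × $90.05 ÷ $55.65 = $6,420,816.

$6,420,816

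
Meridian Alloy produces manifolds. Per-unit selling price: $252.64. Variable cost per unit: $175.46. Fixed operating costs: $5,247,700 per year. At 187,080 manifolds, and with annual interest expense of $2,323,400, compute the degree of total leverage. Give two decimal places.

2.10

Total contribution margin = 187,080 × $77.18 = $14,438,834.40.
EBIT = $14,438,834.40 − $5,247,700 = $9,191,134.40. Interest = $2,323,400.00, so EBIT − I = $6,867,734.40.
Degree of total leverage = total CM / (EBIT − interest) = $14,438,834.40 / $6,867,734.40 = 2.1024.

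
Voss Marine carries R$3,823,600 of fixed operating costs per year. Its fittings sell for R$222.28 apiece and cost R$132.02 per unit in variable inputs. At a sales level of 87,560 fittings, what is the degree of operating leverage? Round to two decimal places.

Contribution at this volume is 87,560 × R$90.26 = R$7,903,165.60.
EBIT = R$7,903,165.60 − R$3,823,600 = R$4,079,565.60.
So DOL = total CM / EBIT = R$7,903,165.60 / R$4,079,565.60 = 1.9373.

1.94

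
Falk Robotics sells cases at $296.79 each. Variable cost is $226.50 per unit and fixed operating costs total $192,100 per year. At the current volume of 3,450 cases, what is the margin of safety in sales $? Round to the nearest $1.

Each unit contributes $296.79 − $226.50 = $70.29. Break-even units = $192,100 ÷ $70.29 = 2,732.96; break-even revenue = 2,732.96 × $296.79 = $811,116.22.
Current sales = 3,450 × $296.79 = $1,023,925.50.
Margin of safety = $1,023,925.50 − $811,116.22 = $212,809.

$212,809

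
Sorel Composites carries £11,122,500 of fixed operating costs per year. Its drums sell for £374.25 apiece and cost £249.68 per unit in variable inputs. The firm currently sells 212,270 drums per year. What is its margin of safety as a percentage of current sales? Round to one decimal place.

57.9%

Contribution margin per unit = £374.25 − £249.68 = £124.57. Break-even units = £11,122,500 ÷ £124.57 = 89,287.15; break-even revenue = 89,287.15 × £374.25 = £33,415,715.06.
Current sales = 212,270 × £374.25 = £79,442,047.50.
Margin of safety = (£79,442,047.50 − £33,415,715.06) ÷ £79,442,047.50 = 57.9%.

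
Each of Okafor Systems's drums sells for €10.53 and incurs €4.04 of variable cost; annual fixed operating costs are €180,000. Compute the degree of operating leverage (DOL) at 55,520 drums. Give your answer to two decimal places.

2.00

Contribution at this volume is 55,520 × €6.49 = €360,324.80.
EBIT = €360,324.80 − €180,000 = €180,324.80.
So DOL = total CM / EBIT = €360,324.80 / €180,324.80 = 1.9982.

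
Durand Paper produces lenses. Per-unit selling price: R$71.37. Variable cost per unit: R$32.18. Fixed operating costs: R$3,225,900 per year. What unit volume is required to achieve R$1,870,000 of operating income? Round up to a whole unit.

Unit CM = price − variable cost = R$71.37 − R$32.18 = R$39.19.
Required volume = (fixed costs + target profit) ÷ CM = (R$3,225,900 + R$1,870,000) ÷ R$39.19 = 130,030.62, so 130,031 lenses.

130,031 lenses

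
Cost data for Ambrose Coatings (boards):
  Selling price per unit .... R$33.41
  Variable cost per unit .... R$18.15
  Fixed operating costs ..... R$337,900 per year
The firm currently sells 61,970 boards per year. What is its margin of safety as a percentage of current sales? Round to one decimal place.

64.3%

Contribution margin per unit = R$33.41 − R$18.15 = R$15.26. Break-even units = R$337,900 ÷ R$15.26 = 22,142.86; break-even revenue = 22,142.86 × R$33.41 = R$739,792.86.
Current sales = 61,970 × R$33.41 = R$2,070,417.70.
Margin of safety = (R$2,070,417.70 − R$739,792.86) ÷ R$2,070,417.70 = 64.3%.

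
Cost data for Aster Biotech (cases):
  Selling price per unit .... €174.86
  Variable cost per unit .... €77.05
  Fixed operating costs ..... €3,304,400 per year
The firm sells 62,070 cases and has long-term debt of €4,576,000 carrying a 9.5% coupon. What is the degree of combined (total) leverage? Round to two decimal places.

Total contribution margin = 62,070 × €97.81 = €6,071,066.70.
Operating income = contribution − fixed costs = €6,071,066.70 − €3,304,400 = €2,766,666.70. Interest = €434,720.00.
DOL = €6,071,066.70 ÷ €2,766,666.70 = 2.1944; DFL = €2,766,666.70 ÷ €2,331,946.70 = 1.1864.
Combined leverage = 2.1944 × 1.1864 = 2.6034.

2.60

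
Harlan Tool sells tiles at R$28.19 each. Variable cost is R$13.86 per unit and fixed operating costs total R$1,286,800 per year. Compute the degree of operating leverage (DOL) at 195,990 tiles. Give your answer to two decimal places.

At 195,990 units, contribution = 195,990 × R$14.33 = R$2,808,536.70.
EBIT = R$2,808,536.70 − R$1,286,800 = R$1,521,736.70.
Degree of operating leverage = R$2,808,536.70 / R$1,521,736.70 = 1.8456.

1.85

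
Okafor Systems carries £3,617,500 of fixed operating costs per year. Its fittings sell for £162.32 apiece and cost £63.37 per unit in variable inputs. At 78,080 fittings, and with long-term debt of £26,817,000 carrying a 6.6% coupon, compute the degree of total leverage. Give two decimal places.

Total contribution margin = 78,080 × £98.95 = £7,726,016.00.
Operating income = contribution − fixed costs = £7,726,016.00 − £3,617,500 = £4,108,516.00. Interest = £1,769,922.00, so EBIT − I = £2,338,594.00.
Degree of total leverage = total CM / (EBIT − interest) = £7,726,016.00 / £2,338,594.00 = 3.3037.

3.30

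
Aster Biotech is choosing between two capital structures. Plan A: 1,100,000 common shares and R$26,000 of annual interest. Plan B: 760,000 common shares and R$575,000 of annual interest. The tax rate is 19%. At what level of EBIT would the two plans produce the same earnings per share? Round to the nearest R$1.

R$1,802,176

At indifference, (EBIT − 26,000)(1 − t)/1,100,000 = (EBIT − 575,000)(1 − t)/760,000.
Cancelling (1 − t) and cross-multiplying: 760,000·(EBIT − 26,000) = 1,100,000·(EBIT − 575,000).
Solving, EBIT = (575,000·1,100,000 − 26,000·760,000) / (1,100,000 − 760,000) = 612,740,000,000 / 340,000 = 1,802,176.47.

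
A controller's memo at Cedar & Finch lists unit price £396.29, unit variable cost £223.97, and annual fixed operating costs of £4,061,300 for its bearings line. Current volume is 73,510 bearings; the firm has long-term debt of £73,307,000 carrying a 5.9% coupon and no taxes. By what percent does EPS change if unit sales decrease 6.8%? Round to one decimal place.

-20.1%

Contribution at this volume is 73,510 × £172.32 = £12,667,243.20.
Subtracting fixed costs: EBIT = £12,667,243.20 − £4,061,300 = £8,605,943.20.
Interest = £4,325,113.00, so EBIT − I = £4,280,830.20.
DCL = total CM / (EBIT − I) = £12,667,243.20 / £4,280,830.20 = 2.9591.
EPS therefore changes by 2.9591 × (-6.8%) = -20.1%.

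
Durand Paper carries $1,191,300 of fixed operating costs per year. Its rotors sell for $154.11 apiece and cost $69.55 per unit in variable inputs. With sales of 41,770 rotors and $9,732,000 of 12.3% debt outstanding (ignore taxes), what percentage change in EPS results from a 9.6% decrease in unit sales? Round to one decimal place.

Contribution at this volume is 41,770 × $84.56 = $3,532,071.20.
Subtracting fixed costs: EBIT = $3,532,071.20 − $1,191,300 = $2,340,771.20.
After interest of $1,197,036.00, pre-tax earnings = $1,143,735.20.
Degree of combined leverage = contribution ÷ (EBIT − I) = $3,532,071.20 ÷ $1,143,735.20 = 3.0882.
EPS therefore changes by 3.0882 × (-9.6%) = -29.6%.

-29.6%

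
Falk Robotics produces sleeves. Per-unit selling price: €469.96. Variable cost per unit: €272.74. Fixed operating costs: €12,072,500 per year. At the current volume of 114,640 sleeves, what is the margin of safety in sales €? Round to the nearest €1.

€25,108,381

Each unit contributes €469.96 − €272.74 = €197.22. Break-even units = €12,072,500 ÷ €197.22 = 61,213.37; break-even revenue = 61,213.37 × €469.96 = €28,767,833.38.
Current sales = 114,640 × €469.96 = €53,876,214.40.
Margin of safety = €53,876,214.40 − €28,767,833.38 = €25,108,381.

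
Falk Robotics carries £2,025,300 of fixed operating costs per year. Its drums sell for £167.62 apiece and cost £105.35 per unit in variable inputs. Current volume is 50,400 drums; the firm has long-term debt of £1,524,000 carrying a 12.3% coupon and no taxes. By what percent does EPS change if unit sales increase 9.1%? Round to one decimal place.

At 50,400 units, contribution = 50,400 × £62.27 = £3,138,408.00.
Subtracting fixed costs: EBIT = £3,138,408.00 − £2,025,300 = £1,113,108.00.
After interest of £187,452.00, pre-tax earnings = £925,656.00.
Degree of combined leverage = contribution ÷ (EBIT − I) = £3,138,408.00 ÷ £925,656.00 = 3.3905.
%ΔEPS = DCL × %ΔSales = 3.3905 × +9.1% = +30.9%.

+30.9%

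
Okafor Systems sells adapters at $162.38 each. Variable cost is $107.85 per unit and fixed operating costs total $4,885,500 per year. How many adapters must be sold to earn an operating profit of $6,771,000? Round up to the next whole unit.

Each unit contributes $162.38 − $107.85 = $54.53.
Need Q such that Q × $54.53 − $4,885,500 = $6,771,000, i.e. Q = $11,656,500 / $54.53 = 213,763.07 → 213,764.

213,764 adapters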